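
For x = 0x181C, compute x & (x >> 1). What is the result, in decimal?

2060

x = 1100000011100 = 6172
x>>1 = 0110000001110
AND  = 0100000001100 = 2060
(x & (x >> 1) has a 1 wherever x has two consecutive 1 bits.)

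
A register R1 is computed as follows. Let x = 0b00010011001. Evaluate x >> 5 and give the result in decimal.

4

x = 10011001
shift right by 5 → 00000100 = 4
(equivalently, floor(153 / 32))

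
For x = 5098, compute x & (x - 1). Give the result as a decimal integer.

x = 1001111101010 = 5098
x - 1 = 1001111101001
AND   = 1001111101000 = 5096
(x & (x - 1) clears the lowest set bit of x.)

5096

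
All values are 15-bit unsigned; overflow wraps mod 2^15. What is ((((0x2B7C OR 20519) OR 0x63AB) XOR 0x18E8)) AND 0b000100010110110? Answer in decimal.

22

0x2B7C = 010101101111100
20519 = 101000000100111
→ OR → 111101101111111 = 31615
0x63AB = 110001110101011
→ OR → 111101111111111 = 31743
0x18E8 = 001100011101000
→ XOR → 110001100010111 = 25367
0b000100010110110 = 000100010110110
→ AND → 000000000010110 = 22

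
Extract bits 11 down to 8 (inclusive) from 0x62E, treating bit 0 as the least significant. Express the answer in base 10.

v = 0011000101110
Shift right by 8: 00110
Mask low 4 bits: 0110 = 6

6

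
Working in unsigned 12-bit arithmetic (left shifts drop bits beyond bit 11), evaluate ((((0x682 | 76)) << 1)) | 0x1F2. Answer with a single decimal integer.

3582

0x682 = 011010000010
76 = 000001001100
→ | → 011011001110 = 1742
→ << 1 (mod 2^12) → 110110011100 = 3484
0x1F2 = 000111110010
→ | → 110111111110 = 3582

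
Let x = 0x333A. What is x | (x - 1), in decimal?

x = 11001100111010 = 13114
x - 1 = 11001100111001
OR    = 11001100111011 = 13115
(x | (x - 1) sets all bits below the lowest set bit.)

13115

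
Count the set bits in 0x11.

0x11 = 10001
Count the 1s: 1 + 1 = 2

2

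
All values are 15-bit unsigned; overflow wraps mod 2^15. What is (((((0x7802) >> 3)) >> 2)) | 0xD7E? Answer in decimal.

0x7802 = 111100000000010
→ >> 3 → 000111100000000 = 3840
→ >> 2 → 000001111000000 = 960
0xD7E = 000110101111110
→ | → 000111111111110 = 4094

4094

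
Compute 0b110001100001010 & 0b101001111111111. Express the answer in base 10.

17162

a = 110001100001010
b = 101001111111111
AND → 100001100001010 = 17162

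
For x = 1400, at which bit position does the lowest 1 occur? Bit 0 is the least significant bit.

1400 = 10101111000
Trailing zeros: 3, so the lowest set bit is bit 3 (value 8).

3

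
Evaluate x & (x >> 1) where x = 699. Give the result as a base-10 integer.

x = 1010111011 = 699
x>>1 = 0101011101
AND  = 0000011001 = 25
(x & (x >> 1) has a 1 wherever x has two consecutive 1 bits.)

25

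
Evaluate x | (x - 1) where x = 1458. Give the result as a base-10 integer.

x = 10110110010 = 1458
x - 1 = 10110110001
OR    = 10110110011 = 1459
(x | (x - 1) sets all bits below the lowest set bit.)

1459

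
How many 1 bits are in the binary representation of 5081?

8

5081 = 1001111011001
Count the 1s: 1 + 1 + 1 + 1 + 1 + 1 + 1 + 1 = 8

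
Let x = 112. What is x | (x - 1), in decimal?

127

x = 1110000 = 112
x - 1 = 1101111
OR    = 1111111 = 127
(x | (x - 1) sets all bits below the lowest set bit.)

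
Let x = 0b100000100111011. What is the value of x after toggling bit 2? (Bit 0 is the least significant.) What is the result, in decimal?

16703

x = 100000100111011
bit 2 is currently 0; toggle it via x ^ (1 << 2) = x ^ 4
→ 100000100111111 = 16703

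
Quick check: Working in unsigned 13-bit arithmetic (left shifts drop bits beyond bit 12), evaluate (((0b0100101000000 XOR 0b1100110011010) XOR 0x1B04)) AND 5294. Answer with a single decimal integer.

0b0100101000000 = 0100101000000
0b1100110011010 = 1100110011010
→ XOR → 1000011011010 = 4314
0x1B04 = 1101100000100
→ XOR → 0101111011110 = 3038
5294 = 1010010101110
→ AND → 0000010001110 = 142

142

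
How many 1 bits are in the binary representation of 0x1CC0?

0x1CC0 = 1110011000000
Count the 1s: 1 + 1 + 1 + 1 + 1 = 5

5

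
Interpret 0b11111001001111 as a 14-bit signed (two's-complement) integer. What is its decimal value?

-433

pattern = 11111001001111 (MSB is 1 ⇒ negative)
Invert: 00000110110000, add 1 → 00000110110001 = 433, so the value is -433.
(Equivalently: 15951 - 2^14 = 15951 - 16384 = -433.)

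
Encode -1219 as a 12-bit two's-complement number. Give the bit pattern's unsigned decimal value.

1219 in 12 bits: 010011000011
Invert: 101100111100
Add 1:  101100111101 = 2877
(Check: 2^12 - 1219 = 4096 - 1219 = 2877.)

2877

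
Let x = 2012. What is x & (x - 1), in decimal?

2008

x = 11111011100 = 2012
x - 1 = 11111011011
AND   = 11111011000 = 2008
(x & (x - 1) clears the lowest set bit of x.)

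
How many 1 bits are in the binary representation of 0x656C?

8

0x656C = 110010101101100
Count the 1s: 1 + 1 + 1 + 1 + 1 + 1 + 1 + 1 = 8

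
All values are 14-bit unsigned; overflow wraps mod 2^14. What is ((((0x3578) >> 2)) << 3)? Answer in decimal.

10992

0x3578 = 11010101111000
→ >> 2 → 00110101011110 = 3422
→ << 3 (mod 2^14) → 10101011110000 = 10992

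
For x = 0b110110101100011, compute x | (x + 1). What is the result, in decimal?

28007

x = 110110101100011 = 28003
x + 1 = 110110101100100
OR    = 110110101100111 = 28007
(x | (x + 1) sets the lowest cleared bit.)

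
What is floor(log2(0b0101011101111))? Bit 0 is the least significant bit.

11

0b0101011101111 = 101011101111
The topmost 1 is at position 11 (since 2^11 = 2048 ≤ 2799 < 4096).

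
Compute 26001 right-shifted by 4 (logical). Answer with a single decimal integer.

26001 = 110010110010001
shift right by 4 → 000011001011001 = 1625
(equivalently, floor(26001 / 16))

1625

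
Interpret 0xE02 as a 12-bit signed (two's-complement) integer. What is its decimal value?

pattern = 111000000010 (MSB is 1 ⇒ negative)
Invert: 000111111101, add 1 → 000111111110 = 510, so the value is -510.
(Equivalently: 3586 - 2^12 = 3586 - 4096 = -510.)

-510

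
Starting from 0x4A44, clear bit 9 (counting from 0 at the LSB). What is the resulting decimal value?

18500

x = 100101001000100
bit 9 is currently 1; clear it via x & ~(1 << 9) = x & ~512
→ 100100001000100 = 18500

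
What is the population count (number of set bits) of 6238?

6238 = 1100001011110
Count the 1s: 1 + 1 + 1 + 1 + 1 + 1 + 1 = 7

7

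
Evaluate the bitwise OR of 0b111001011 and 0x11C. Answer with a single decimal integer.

479

a = 111001011
0x11C = 100011100
 OR → 111011111 = 479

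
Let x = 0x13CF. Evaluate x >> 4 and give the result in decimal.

316

0x13CF = 1001111001111
shift right by 4 → 0000100111100 = 316
(equivalently, floor(5071 / 16))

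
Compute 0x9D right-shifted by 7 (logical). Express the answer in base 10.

0x9D = 10011101
shift right by 7 → 00000001 = 1
(equivalently, floor(157 / 128))

1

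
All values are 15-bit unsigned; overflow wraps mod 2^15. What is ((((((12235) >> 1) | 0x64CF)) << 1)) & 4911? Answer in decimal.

782

12235 = 010111111001011
→ >> 1 → 001011111100101 = 6117
0x64CF = 110010011001111
→ | → 111011111101111 = 30703
→ << 1 (mod 2^15) → 110111111011110 = 28638
4911 = 001001100101111
→ & → 000001100001110 = 782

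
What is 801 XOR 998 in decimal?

199

801 = 1100100001
998 = 1111100110
XOR → 0011000111 = 199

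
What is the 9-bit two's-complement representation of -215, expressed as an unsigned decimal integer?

297

215 in 9 bits: 011010111
Invert: 100101000
Add 1:  100101001 = 297
(Check: 2^9 - 215 = 512 - 215 = 297.)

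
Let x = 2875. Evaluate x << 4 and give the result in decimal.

46000

2875 = 0000101100111011
shift left by 4 → 1011001110110000 = 46000
(equivalently, 2875 × 2^4 = 2875 × 16)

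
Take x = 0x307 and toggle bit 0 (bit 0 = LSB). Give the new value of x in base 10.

x = 1100000111
bit 0 is currently 1; toggle it via x ^ (1 << 0) = x ^ 1
→ 1100000110 = 774

774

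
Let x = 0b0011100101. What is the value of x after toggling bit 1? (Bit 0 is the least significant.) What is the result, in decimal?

x = 0011100101
bit 1 is currently 0; toggle it via x ^ (1 << 1) = x ^ 2
→ 0011100111 = 231

231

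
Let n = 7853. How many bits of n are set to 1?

9

7853 = 1111010101101
Count the 1s: 1 + 1 + 1 + 1 + 1 + 1 + 1 + 1 + 1 = 9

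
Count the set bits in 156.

4

156 = 10011100
Count the 1s: 1 + 1 + 1 + 1 = 4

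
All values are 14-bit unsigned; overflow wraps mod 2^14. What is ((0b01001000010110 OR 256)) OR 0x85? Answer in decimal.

5015

0b01001000010110 = 01001000010110
256 = 00000100000000
→ OR → 01001100010110 = 4886
0x85 = 00000010000101
→ OR → 01001110010111 = 5015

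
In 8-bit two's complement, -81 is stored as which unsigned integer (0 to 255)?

175

81 in 8 bits: 01010001
Invert: 10101110
Add 1:  10101111 = 175
(Check: 2^8 - 81 = 256 - 81 = 175.)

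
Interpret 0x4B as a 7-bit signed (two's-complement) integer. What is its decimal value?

pattern = 1001011 (MSB is 1 ⇒ negative)
Invert: 0110100, add 1 → 0110101 = 53, so the value is -53.
(Equivalently: 75 - 2^7 = 75 - 128 = -53.)

-53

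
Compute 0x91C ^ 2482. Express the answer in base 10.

174

0x91C = 100100011100
2482 = 100110110010
XOR → 000010101110 = 174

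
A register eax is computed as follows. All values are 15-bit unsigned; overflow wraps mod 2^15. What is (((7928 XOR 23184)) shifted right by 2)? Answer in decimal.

7928 = 001111011111000
23184 = 101101010010000
→ XOR → 100010001101000 = 17512
→ shifted right by 2 → 001000100011010 = 4378

4378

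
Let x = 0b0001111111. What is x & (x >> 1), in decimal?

x = 1111111 = 127
x>>1 = 0111111
AND  = 0111111 = 63
(x & (x >> 1) has a 1 wherever x has two consecutive 1 bits.)

63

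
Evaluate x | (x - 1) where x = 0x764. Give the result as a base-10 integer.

x = 11101100100 = 1892
x - 1 = 11101100011
OR    = 11101100111 = 1895
(x | (x - 1) sets all bits below the lowest set bit.)

1895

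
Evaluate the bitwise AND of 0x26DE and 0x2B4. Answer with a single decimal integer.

660

0x26DE = 10011011011110
0x2B4 = 00001010110100
AND → 00001010010100 = 660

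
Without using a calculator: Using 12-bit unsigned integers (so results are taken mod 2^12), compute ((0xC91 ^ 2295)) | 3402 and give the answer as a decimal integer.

0xC91 = 110010010001
2295 = 100011110111
→ ^ → 010001100110 = 1126
3402 = 110101001010
→ | → 110101101110 = 3438

3438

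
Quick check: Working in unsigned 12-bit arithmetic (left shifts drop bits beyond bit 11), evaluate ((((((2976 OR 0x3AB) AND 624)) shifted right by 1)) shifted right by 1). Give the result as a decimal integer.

136

2976 = 101110100000
0x3AB = 001110101011
→ OR → 101110101011 = 2987
624 = 001001110000
→ AND → 001000100000 = 544
→ shifted right by 1 → 000100010000 = 272
→ shifted right by 1 → 000010001000 = 136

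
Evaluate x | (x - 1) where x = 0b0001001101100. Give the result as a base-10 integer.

623

x = 1001101100 = 620
x - 1 = 1001101011
OR    = 1001101111 = 623
(x | (x - 1) sets all bits below the lowest set bit.)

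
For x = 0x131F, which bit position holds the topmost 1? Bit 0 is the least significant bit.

0x131F = 1001100011111
The topmost 1 is at position 12 (since 2^12 = 4096 ≤ 4895 < 8192).

12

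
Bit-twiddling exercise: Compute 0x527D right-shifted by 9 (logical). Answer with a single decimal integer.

41

0x527D = 101001001111101
shift right by 9 → 000000000101001 = 41
(equivalently, floor(21117 / 512))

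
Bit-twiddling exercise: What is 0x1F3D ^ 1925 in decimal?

6328

0x1F3D = 1111100111101
1925 = 0011110000101
XOR → 1100010111000 = 6328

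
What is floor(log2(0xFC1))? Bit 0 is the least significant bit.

11

0xFC1 = 111111000001
The topmost 1 is at position 11 (since 2^11 = 2048 ≤ 4033 < 4096).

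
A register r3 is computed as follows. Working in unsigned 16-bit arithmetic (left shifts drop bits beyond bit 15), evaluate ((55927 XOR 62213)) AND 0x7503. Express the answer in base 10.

55927 = 1101101001110111
62213 = 1111001100000101
→ XOR → 0010100101110010 = 10610
0x7503 = 0111010100000011
→ AND → 0010000100000010 = 8450

8450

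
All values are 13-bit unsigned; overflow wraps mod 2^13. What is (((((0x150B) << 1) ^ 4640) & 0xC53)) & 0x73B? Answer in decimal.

18

0x150B = 1010100001011
→ << 1 (mod 2^13) → 0101000010110 = 2582
4640 = 1001000100000
→ ^ → 1100000110110 = 6198
0xC53 = 0110001010011
→ & → 0100000010010 = 2066
0x73B = 0011100111011
→ & → 0000000010010 = 18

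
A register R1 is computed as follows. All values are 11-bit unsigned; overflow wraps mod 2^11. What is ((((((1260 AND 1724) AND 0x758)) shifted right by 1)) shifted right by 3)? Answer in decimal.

64

1260 = 10011101100
1724 = 11010111100
→ AND → 10010101100 = 1196
0x758 = 11101011000
→ AND → 10000001000 = 1032
→ shifted right by 1 → 01000000100 = 516
→ shifted right by 3 → 00001000000 = 64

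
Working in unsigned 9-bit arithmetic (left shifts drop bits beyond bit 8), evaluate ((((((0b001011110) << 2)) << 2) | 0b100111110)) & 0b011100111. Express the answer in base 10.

230

0b001011110 = 001011110
→ << 2 (mod 2^9) → 101111000 = 376
→ << 2 (mod 2^9) → 111100000 = 480
0b100111110 = 100111110
→ | → 111111110 = 510
0b011100111 = 011100111
→ & → 011100110 = 230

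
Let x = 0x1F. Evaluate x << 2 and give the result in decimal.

0x1F = 0011111
shift left by 2 → 1111100 = 124
(equivalently, 31 × 2^2 = 31 × 4)

124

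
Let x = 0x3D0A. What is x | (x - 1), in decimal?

x = 11110100001010 = 15626
x - 1 = 11110100001001
OR    = 11110100001011 = 15627
(x | (x - 1) sets all bits below the lowest set bit.)

15627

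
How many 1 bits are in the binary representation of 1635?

6

1635 = 11001100011
Count the 1s: 1 + 1 + 1 + 1 + 1 + 1 = 6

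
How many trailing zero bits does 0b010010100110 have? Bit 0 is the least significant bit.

0b010010100110 = 10010100110
Trailing zeros: 1, so the lowest set bit is bit 1 (value 2).

1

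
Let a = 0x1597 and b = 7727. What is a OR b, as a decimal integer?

8127

0x1597 = 1010110010111
7727 = 1111000101111
 OR → 1111110111111 = 8127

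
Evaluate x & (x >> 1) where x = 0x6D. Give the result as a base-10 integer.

36

x = 1101101 = 109
x>>1 = 0110110
AND  = 0100100 = 36
(x & (x >> 1) has a 1 wherever x has two consecutive 1 bits.)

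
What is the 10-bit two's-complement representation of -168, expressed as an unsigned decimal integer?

856

168 in 10 bits: 0010101000
Invert: 1101010111
Add 1:  1101011000 = 856
(Check: 2^10 - 168 = 1024 - 168 = 856.)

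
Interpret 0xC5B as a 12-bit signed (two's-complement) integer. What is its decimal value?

pattern = 110001011011 (MSB is 1 ⇒ negative)
Invert: 001110100100, add 1 → 001110100101 = 933, so the value is -933.
(Equivalently: 3163 - 2^12 = 3163 - 4096 = -933.)

-933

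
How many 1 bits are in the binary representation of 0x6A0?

4

0x6A0 = 11010100000
Count the 1s: 1 + 1 + 1 + 1 = 4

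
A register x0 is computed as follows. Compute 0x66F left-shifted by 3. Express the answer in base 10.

0x66F = 00011001101111
shift left by 3 → 11001101111000 = 13176
(equivalently, 1647 × 2^3 = 1647 × 8)

13176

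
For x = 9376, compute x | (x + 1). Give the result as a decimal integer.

x = 10010010100000 = 9376
x + 1 = 10010010100001
OR    = 10010010100001 = 9377
(x | (x + 1) sets the lowest cleared bit.)

9377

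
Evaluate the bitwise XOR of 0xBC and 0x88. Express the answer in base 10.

52

0xBC = 10111100
0x88 = 10001000
XOR → 00110100 = 52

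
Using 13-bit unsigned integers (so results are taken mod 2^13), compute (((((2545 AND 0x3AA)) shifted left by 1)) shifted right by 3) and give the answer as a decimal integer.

2545 = 0100111110001
0x3AA = 0001110101010
→ AND → 0000110100000 = 416
→ shifted left by 1 (mod 2^13) → 0001101000000 = 832
→ shifted right by 3 → 0000001101000 = 104

104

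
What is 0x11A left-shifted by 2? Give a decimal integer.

0x11A = 00100011010
shift left by 2 → 10001101000 = 1128
(equivalently, 282 × 2^2 = 282 × 4)

1128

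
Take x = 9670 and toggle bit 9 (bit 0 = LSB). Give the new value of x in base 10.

x = 010010111000110
bit 9 is currently 0; toggle it via x ^ (1 << 9) = x ^ 512
→ 010011111000110 = 10182

10182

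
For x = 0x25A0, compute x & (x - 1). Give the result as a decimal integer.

9600

x = 10010110100000 = 9632
x - 1 = 10010110011111
AND   = 10010110000000 = 9600
(x & (x - 1) clears the lowest set bit of x.)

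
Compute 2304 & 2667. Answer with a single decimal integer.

2048

2304 = 100100000000
2667 = 101001101011
AND → 100000000000 = 2048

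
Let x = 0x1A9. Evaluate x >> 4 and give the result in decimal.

26

0x1A9 = 110101001
shift right by 4 → 000011010 = 26
(equivalently, floor(425 / 16))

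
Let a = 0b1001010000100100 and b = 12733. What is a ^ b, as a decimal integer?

a = 1001010000100100
12733 = 0011000110111101
XOR → 1010010110011001 = 42393

42393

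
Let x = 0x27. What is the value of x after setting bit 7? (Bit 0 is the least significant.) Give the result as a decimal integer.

x = 0000100111
bit 7 is currently 0; set it via x | (1 << 7) = x | 128
→ 0010100111 = 167

167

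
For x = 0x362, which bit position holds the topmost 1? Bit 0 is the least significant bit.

9

0x362 = 1101100010
The topmost 1 is at position 9 (since 2^9 = 512 ≤ 866 < 1024).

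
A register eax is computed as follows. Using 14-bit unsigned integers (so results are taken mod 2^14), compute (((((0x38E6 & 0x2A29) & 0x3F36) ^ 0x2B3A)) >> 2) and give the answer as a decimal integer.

0x38E6 = 11100011100110
0x2A29 = 10101000101001
→ & → 10100000100000 = 10272
0x3F36 = 11111100110110
→ & → 10100000100000 = 10272
0x2B3A = 10101100111010
→ ^ → 00001100011010 = 794
→ >> 2 → 00000011000110 = 198

198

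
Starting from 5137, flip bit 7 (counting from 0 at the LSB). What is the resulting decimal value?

5265

x = 01010000010001
bit 7 is currently 0; toggle it via x ^ (1 << 7) = x ^ 128
→ 01010010010001 = 5265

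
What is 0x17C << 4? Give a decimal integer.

6080

0x17C = 0000101111100
shift left by 4 → 1011111000000 = 6080
(equivalently, 380 × 2^4 = 380 × 16)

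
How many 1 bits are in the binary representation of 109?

5

109 = 1101101
Count the 1s: 1 + 1 + 1 + 1 + 1 = 5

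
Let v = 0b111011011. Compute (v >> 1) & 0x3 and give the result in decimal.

v = 111011011
Shift right by 1: 11101101
Mask low 2 bits: 01 = 1

1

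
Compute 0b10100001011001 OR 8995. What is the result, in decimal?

11131

a = 10100001011001
8995 = 10001100100011
 OR → 10101101111011 = 11131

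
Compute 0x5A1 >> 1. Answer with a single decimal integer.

720

0x5A1 = 10110100001
shift right by 1 → 01011010000 = 720
(equivalently, floor(1441 / 2))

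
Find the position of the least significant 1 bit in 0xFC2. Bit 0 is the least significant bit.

0xFC2 = 111111000010
Trailing zeros: 1, so the lowest set bit is bit 1 (value 2).

1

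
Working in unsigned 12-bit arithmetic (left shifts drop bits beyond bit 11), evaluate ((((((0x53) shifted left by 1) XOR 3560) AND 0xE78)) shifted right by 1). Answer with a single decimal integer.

0x53 = 000001010011
→ shifted left by 1 (mod 2^12) → 000010100110 = 166
3560 = 110111101000
→ XOR → 110101001110 = 3406
0xE78 = 111001111000
→ AND → 110001001000 = 3144
→ shifted right by 1 → 011000100100 = 1572

1572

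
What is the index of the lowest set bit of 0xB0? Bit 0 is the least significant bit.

4

0xB0 = 10110000
Trailing zeros: 4, so the lowest set bit is bit 4 (value 16).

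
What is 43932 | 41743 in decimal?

43935

43932 = 1010101110011100
41743 = 1010001100001111
 OR → 1010101110011111 = 43935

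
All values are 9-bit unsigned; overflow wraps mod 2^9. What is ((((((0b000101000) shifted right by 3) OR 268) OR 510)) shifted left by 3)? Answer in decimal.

504

0b000101000 = 000101000
→ shifted right by 3 → 000000101 = 5
268 = 100001100
→ OR → 100001101 = 269
510 = 111111110
→ OR → 111111111 = 511
→ shifted left by 3 (mod 2^9) → 111111000 = 504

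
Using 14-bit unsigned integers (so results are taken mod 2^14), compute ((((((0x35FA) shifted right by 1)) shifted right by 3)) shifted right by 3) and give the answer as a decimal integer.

0x35FA = 11010111111010
→ shifted right by 1 → 01101011111101 = 6909
→ shifted right by 3 → 00001101011111 = 863
→ shifted right by 3 → 00000001101011 = 107

107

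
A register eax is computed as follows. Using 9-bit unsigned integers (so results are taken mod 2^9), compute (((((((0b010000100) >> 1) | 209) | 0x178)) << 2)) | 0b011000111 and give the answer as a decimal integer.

495

0b010000100 = 010000100
→ >> 1 → 001000010 = 66
209 = 011010001
→ | → 011010011 = 211
0x178 = 101111000
→ | → 111111011 = 507
→ << 2 (mod 2^9) → 111101100 = 492
0b011000111 = 011000111
→ | → 111101111 = 495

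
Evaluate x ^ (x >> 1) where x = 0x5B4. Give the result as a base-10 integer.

1902

x = 10110110100 = 1460
x>>1 = 01011011010
XOR  = 11101101110 = 1902
(x ^ (x >> 1) gives the standard binary-reflected Gray code of x.)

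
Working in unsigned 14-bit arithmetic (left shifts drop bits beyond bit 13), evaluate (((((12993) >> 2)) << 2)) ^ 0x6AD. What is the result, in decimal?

12993 = 11001011000001
→ >> 2 → 00110010110000 = 3248
→ << 2 (mod 2^14) → 11001011000000 = 12992
0x6AD = 00011010101101
→ ^ → 11010001101101 = 13421

13421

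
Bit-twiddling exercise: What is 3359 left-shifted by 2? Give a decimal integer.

13436

3359 = 00110100011111
shift left by 2 → 11010001111100 = 13436
(equivalently, 3359 × 2^2 = 3359 × 4)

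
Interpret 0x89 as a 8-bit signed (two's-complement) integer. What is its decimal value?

pattern = 10001001 (MSB is 1 ⇒ negative)
Invert: 01110110, add 1 → 01110111 = 119, so the value is -119.
(Equivalently: 137 - 2^8 = 137 - 256 = -119.)

-119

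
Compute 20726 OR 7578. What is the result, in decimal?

24062

20726 = 101000011110110
7578 = 001110110011010
 OR → 101110111111110 = 24062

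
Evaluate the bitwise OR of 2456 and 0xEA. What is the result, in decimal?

2554

2456 = 100110011000
0xEA = 000011101010
 OR → 100111111010 = 2554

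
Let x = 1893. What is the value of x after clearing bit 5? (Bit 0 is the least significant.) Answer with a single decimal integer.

1861

x = 0011101100101
bit 5 is currently 1; clear it via x & ~(1 << 5) = x & ~32
→ 0011101000101 = 1861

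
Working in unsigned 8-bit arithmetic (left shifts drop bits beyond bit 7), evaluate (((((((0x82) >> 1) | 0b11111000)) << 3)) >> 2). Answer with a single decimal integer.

50

0x82 = 10000010
→ >> 1 → 01000001 = 65
0b11111000 = 11111000
→ | → 11111001 = 249
→ << 3 (mod 2^8) → 11001000 = 200
→ >> 2 → 00110010 = 50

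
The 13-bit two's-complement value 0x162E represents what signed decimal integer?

pattern = 1011000101110 (MSB is 1 ⇒ negative)
Invert: 0100111010001, add 1 → 0100111010010 = 2514, so the value is -2514.
(Equivalently: 5678 - 2^13 = 5678 - 8192 = -2514.)

-2514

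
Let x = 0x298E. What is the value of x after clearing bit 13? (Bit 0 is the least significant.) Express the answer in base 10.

x = 010100110001110
bit 13 is currently 1; clear it via x & ~(1 << 13) = x & ~8192
→ 000100110001110 = 2446

2446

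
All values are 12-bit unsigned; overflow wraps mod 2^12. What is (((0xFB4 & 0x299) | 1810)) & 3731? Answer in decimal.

0xFB4 = 111110110100
0x299 = 001010011001
→ & → 001010010000 = 656
1810 = 011100010010
→ | → 011110010010 = 1938
3731 = 111010010011
→ & → 011010010010 = 1682

1682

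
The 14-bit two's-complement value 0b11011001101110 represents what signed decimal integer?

pattern = 11011001101110 (MSB is 1 ⇒ negative)
Invert: 00100110010001, add 1 → 00100110010010 = 2450, so the value is -2450.
(Equivalently: 13934 - 2^14 = 13934 - 16384 = -2450.)

-2450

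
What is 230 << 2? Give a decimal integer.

230 = 0011100110
shift left by 2 → 1110011000 = 920
(equivalently, 230 × 2^2 = 230 × 4)

920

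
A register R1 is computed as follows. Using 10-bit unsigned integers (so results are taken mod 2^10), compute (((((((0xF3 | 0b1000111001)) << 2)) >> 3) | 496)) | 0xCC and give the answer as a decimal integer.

509

0xF3 = 0011110011
0b1000111001 = 1000111001
→ | → 1011111011 = 763
→ << 2 (mod 2^10) → 1111101100 = 1004
→ >> 3 → 0001111101 = 125
496 = 0111110000
→ | → 0111111101 = 509
0xCC = 0011001100
→ | → 0111111101 = 509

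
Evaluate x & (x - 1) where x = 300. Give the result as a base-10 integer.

x = 100101100 = 300
x - 1 = 100101011
AND   = 100101000 = 296
(x & (x - 1) clears the lowest set bit of x.)

296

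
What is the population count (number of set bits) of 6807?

8

6807 = 1101010010111
Count the 1s: 1 + 1 + 1 + 1 + 1 + 1 + 1 + 1 = 8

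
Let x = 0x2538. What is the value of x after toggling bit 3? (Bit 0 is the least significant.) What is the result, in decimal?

9520

x = 10010100111000
bit 3 is currently 1; toggle it via x ^ (1 << 3) = x ^ 8
→ 10010100110000 = 9520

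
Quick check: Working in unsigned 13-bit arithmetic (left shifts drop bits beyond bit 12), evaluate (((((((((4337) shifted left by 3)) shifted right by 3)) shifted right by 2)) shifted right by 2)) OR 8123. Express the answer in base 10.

4337 = 1000011110001
→ shifted left by 3 (mod 2^13) → 0011110001000 = 1928
→ shifted right by 3 → 0000011110001 = 241
→ shifted right by 2 → 0000000111100 = 60
→ shifted right by 2 → 0000000001111 = 15
8123 = 1111110111011
→ OR → 1111110111111 = 8127

8127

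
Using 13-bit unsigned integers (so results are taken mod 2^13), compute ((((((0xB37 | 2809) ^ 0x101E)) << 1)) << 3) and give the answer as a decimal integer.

7696

0xB37 = 0101100110111
2809 = 0101011111001
→ | → 0101111111111 = 3071
0x101E = 1000000011110
→ ^ → 1101111100001 = 7137
→ << 1 (mod 2^13) → 1011111000010 = 6082
→ << 3 (mod 2^13) → 1111000010000 = 7696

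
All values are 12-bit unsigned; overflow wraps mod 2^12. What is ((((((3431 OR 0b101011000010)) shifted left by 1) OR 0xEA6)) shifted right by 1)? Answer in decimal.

2039

3431 = 110101100111
0b101011000010 = 101011000010
→ OR → 111111100111 = 4071
→ shifted left by 1 (mod 2^12) → 111111001110 = 4046
0xEA6 = 111010100110
→ OR → 111111101110 = 4078
→ shifted right by 1 → 011111110111 = 2039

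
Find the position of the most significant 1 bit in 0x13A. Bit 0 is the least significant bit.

0x13A = 100111010
The topmost 1 is at position 8 (since 2^8 = 256 ≤ 314 < 512).

8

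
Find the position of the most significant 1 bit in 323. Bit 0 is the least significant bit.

323 = 101000011
The topmost 1 is at position 8 (since 2^8 = 256 ≤ 323 < 512).

8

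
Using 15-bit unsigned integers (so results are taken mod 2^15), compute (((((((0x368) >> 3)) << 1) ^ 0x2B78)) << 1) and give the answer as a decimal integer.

22340

0x368 = 000001101101000
→ >> 3 → 000000001101101 = 109
→ << 1 (mod 2^15) → 000000011011010 = 218
0x2B78 = 010101101111000
→ ^ → 010101110100010 = 11170
→ << 1 (mod 2^15) → 101011101000100 = 22340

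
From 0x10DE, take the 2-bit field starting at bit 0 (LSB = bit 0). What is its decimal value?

2

v = 1000011011110
Shift right by 0: 1000011011110
Mask low 2 bits: 10 = 2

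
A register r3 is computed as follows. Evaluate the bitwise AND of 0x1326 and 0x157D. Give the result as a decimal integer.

4388

0x1326 = 1001100100110
0x157D = 1010101111101
AND → 1000100100100 = 4388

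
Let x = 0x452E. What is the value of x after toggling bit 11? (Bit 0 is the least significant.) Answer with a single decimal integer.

x = 100010100101110
bit 11 is currently 0; toggle it via x ^ (1 << 11) = x ^ 2048
→ 100110100101110 = 19758

19758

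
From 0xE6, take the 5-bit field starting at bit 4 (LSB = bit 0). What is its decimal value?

v = 00011100110
Shift right by 4: 0001110
Mask low 5 bits: 01110 = 14

14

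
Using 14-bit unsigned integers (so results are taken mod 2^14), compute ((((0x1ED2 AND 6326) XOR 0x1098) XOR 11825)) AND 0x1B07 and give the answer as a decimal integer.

515

0x1ED2 = 01111011010010
6326 = 01100010110110
→ AND → 01100010010010 = 6290
0x1098 = 01000010011000
→ XOR → 00100000001010 = 2058
11825 = 10111000110001
→ XOR → 10011000111011 = 9787
0x1B07 = 01101100000111
→ AND → 00001000000011 = 515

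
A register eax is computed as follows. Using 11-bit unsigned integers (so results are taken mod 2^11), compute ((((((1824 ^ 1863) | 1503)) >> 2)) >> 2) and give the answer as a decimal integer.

95

1824 = 11100100000
1863 = 11101000111
→ ^ → 00001100111 = 103
1503 = 10111011111
→ | → 10111111111 = 1535
→ >> 2 → 00101111111 = 383
→ >> 2 → 00001011111 = 95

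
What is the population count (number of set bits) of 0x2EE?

0x2EE = 1011101110
Count the 1s: 1 + 1 + 1 + 1 + 1 + 1 + 1 = 7

7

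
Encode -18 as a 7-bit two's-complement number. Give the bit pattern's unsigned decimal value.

110

18 in 7 bits: 0010010
Invert: 1101101
Add 1:  1101110 = 110
(Check: 2^7 - 18 = 128 - 18 = 110.)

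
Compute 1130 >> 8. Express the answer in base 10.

4

1130 = 10001101010
shift right by 8 → 00000000100 = 4
(equivalently, floor(1130 / 256))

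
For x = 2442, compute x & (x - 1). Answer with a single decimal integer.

x = 100110001010 = 2442
x - 1 = 100110001001
AND   = 100110001000 = 2440
(x & (x - 1) clears the lowest set bit of x.)

2440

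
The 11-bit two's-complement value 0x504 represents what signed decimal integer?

-764

pattern = 10100000100 (MSB is 1 ⇒ negative)
Invert: 01011111011, add 1 → 01011111100 = 764, so the value is -764.
(Equivalently: 1284 - 2^11 = 1284 - 2048 = -764.)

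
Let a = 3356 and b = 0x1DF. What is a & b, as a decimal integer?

284

3356 = 110100011100
0x1DF = 000111011111
AND → 000100011100 = 284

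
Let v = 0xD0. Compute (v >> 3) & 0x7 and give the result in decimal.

2

v = 0011010000
Shift right by 3: 0011010
Mask low 3 bits: 010 = 2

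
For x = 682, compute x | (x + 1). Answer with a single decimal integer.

683

x = 1010101010 = 682
x + 1 = 1010101011
OR    = 1010101011 = 683
(x | (x + 1) sets the lowest cleared bit.)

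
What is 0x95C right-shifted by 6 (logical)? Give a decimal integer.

0x95C = 100101011100
shift right by 6 → 000000100101 = 37
(equivalently, floor(2396 / 64))

37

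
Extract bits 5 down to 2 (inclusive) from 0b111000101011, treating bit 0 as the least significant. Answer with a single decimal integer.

10

v = 111000101011
Shift right by 2: 1110001010
Mask low 4 bits: 1010 = 10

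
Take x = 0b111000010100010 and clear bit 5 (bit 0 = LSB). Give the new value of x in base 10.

28802

x = 111000010100010
bit 5 is currently 1; clear it via x & ~(1 << 5) = x & ~32
→ 111000010000010 = 28802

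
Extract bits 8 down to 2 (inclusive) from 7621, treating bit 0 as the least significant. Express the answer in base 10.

v = 01110111000101
Shift right by 2: 011101110001
Mask low 7 bits: 1110001 = 113

113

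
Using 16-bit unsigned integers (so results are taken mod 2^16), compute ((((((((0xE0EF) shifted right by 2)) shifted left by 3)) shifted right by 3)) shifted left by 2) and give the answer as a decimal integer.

24812

0xE0EF = 1110000011101111
→ shifted right by 2 → 0011100000111011 = 14395
→ shifted left by 3 (mod 2^16) → 1100000111011000 = 49624
→ shifted right by 3 → 0001100000111011 = 6203
→ shifted left by 2 (mod 2^16) → 0110000011101100 = 24812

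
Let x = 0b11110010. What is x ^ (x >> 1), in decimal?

x = 11110010 = 242
x>>1 = 01111001
XOR  = 10001011 = 139
(x ^ (x >> 1) gives the standard binary-reflected Gray code of x.)

139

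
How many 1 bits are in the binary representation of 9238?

9238 = 10010000010110
Count the 1s: 1 + 1 + 1 + 1 + 1 = 5

5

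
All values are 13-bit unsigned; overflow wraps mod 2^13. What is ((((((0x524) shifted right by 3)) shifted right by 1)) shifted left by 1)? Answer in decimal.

164

0x524 = 0010100100100
→ shifted right by 3 → 0000010100100 = 164
→ shifted right by 1 → 0000001010010 = 82
→ shifted left by 1 (mod 2^13) → 0000010100100 = 164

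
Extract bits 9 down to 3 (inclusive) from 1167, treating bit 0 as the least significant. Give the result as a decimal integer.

v = 10010001111
Shift right by 3: 10010001
Mask low 7 bits: 0010001 = 17

17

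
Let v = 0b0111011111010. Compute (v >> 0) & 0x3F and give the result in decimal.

58

v = 0111011111010
Shift right by 0: 0111011111010
Mask low 6 bits: 111010 = 58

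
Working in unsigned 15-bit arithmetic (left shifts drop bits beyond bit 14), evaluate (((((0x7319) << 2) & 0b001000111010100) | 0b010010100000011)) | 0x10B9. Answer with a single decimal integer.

0x7319 = 111001100011001
→ << 2 (mod 2^15) → 100110001100100 = 19556
0b001000111010100 = 001000111010100
→ & → 000000001000100 = 68
0b010010100000011 = 010010100000011
→ | → 010010101000111 = 9543
0x10B9 = 001000010111001
→ | → 011010111111111 = 13823

13823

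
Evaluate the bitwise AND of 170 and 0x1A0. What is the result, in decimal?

160

170 = 010101010
0x1A0 = 110100000
AND → 010100000 = 160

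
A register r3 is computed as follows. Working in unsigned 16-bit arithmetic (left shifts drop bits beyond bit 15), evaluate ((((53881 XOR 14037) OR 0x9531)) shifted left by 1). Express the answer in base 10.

60282

53881 = 1101001001111001
14037 = 0011011011010101
→ XOR → 1110010010101100 = 58540
0x9531 = 1001010100110001
→ OR → 1111010110111101 = 62909
→ shifted left by 1 (mod 2^16) → 1110101101111010 = 60282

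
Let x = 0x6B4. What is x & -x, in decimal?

4

x = 11010110100 = 1716
-x (two's complement) = …00101001100
AND   = 00000000100 = 4
(x & -x isolates the lowest set bit of x.)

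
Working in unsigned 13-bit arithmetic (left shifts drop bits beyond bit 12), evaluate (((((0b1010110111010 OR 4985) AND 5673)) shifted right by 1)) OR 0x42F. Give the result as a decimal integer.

0b1010110111010 = 1010110111010
4985 = 1001101111001
→ OR → 1011111111011 = 6139
5673 = 1011000101001
→ AND → 1011000101001 = 5673
→ shifted right by 1 → 0101100010100 = 2836
0x42F = 0010000101111
→ OR → 0111100111111 = 3903

3903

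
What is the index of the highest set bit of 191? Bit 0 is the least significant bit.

191 = 10111111
The topmost 1 is at position 7 (since 2^7 = 128 ≤ 191 < 256).

7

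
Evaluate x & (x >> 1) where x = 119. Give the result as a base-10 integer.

51

x = 1110111 = 119
x>>1 = 0111011
AND  = 0110011 = 51
(x & (x >> 1) has a 1 wherever x has two consecutive 1 bits.)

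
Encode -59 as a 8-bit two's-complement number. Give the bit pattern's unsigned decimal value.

197

59 in 8 bits: 00111011
Invert: 11000100
Add 1:  11000101 = 197
(Check: 2^8 - 59 = 256 - 59 = 197.)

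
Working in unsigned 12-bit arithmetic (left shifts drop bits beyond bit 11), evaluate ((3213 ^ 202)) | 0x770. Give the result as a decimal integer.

3213 = 110010001101
202 = 000011001010
→ ^ → 110001000111 = 3143
0x770 = 011101110000
→ | → 111101110111 = 3959

3959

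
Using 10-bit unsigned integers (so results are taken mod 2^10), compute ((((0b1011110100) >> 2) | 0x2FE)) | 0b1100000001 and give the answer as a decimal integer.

1023

0b1011110100 = 1011110100
→ >> 2 → 0010111101 = 189
0x2FE = 1011111110
→ | → 1011111111 = 767
0b1100000001 = 1100000001
→ | → 1111111111 = 1023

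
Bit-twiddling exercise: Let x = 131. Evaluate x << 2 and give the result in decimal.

524

131 = 0010000011
shift left by 2 → 1000001100 = 524
(equivalently, 131 × 2^2 = 131 × 4)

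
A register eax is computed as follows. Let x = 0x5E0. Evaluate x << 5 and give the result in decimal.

0x5E0 = 0000010111100000
shift left by 5 → 1011110000000000 = 48128
(equivalently, 1504 × 2^5 = 1504 × 32)

48128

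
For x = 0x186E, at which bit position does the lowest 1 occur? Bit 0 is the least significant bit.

0x186E = 1100001101110
Trailing zeros: 1, so the lowest set bit is bit 1 (value 2).

1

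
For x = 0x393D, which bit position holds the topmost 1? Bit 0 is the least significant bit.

0x393D = 11100100111101
The topmost 1 is at position 13 (since 2^13 = 8192 ≤ 14653 < 16384).

13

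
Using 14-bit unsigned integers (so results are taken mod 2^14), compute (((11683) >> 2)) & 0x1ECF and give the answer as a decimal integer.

2632

11683 = 10110110100011
→ >> 2 → 00101101101000 = 2920
0x1ECF = 01111011001111
→ & → 00101001001000 = 2632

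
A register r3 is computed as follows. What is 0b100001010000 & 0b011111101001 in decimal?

64

a = 100001010000
b = 011111101001
AND → 000001000000 = 64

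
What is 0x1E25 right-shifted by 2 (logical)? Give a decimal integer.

0x1E25 = 1111000100101
shift right by 2 → 0011110001001 = 1929
(equivalently, floor(7717 / 4))

1929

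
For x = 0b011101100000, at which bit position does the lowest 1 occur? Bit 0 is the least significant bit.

5

0b011101100000 = 11101100000
Trailing zeros: 5, so the lowest set bit is bit 5 (value 32).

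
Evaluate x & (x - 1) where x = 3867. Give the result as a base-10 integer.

x = 111100011011 = 3867
x - 1 = 111100011010
AND   = 111100011010 = 3866
(x & (x - 1) clears the lowest set bit of x.)

3866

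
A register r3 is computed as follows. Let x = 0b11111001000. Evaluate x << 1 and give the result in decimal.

3984

x = 011111001000
shift left by 1 → 111110010000 = 3984
(equivalently, 1992 × 2^1 = 1992 × 2)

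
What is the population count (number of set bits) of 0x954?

5

0x954 = 100101010100
Count the 1s: 1 + 1 + 1 + 1 + 1 = 5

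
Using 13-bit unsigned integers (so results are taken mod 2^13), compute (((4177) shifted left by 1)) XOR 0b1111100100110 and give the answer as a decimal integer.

4177 = 1000001010001
→ shifted left by 1 (mod 2^13) → 0000010100010 = 162
0b1111100100110 = 1111100100110
→ XOR → 1111110000100 = 8068

8068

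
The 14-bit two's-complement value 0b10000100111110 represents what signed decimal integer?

pattern = 10000100111110 (MSB is 1 ⇒ negative)
Invert: 01111011000001, add 1 → 01111011000010 = 7874, so the value is -7874.
(Equivalently: 8510 - 2^14 = 8510 - 16384 = -7874.)

-7874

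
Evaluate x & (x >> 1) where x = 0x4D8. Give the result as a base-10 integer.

72

x = 10011011000 = 1240
x>>1 = 01001101100
AND  = 00001001000 = 72
(x & (x >> 1) has a 1 wherever x has two consecutive 1 bits.)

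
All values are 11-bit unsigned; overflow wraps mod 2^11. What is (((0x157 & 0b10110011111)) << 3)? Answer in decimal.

184

0x157 = 00101010111
0b10110011111 = 10110011111
→ & → 00100010111 = 279
→ << 3 (mod 2^11) → 00010111000 = 184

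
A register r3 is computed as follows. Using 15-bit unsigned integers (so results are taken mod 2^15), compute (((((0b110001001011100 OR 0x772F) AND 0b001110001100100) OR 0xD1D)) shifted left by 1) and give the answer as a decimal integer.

0b110001001011100 = 110001001011100
0x772F = 111011100101111
→ OR → 111011101111111 = 30591
0b001110001100100 = 001110001100100
→ AND → 001010001100100 = 5220
0xD1D = 000110100011101
→ OR → 001110101111101 = 7549
→ shifted left by 1 (mod 2^15) → 011101011111010 = 15098

15098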